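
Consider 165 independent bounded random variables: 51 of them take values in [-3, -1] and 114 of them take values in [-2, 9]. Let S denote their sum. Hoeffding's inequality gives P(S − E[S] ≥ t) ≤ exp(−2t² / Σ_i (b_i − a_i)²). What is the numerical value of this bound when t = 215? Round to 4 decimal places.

Σ(b_i − a_i)² = 51·2² + 114·11² = 13998.
Exponent = 2·215² / 13998 = 6.60451.
Bound = exp(−6.60451) = 0.00135.

0.0014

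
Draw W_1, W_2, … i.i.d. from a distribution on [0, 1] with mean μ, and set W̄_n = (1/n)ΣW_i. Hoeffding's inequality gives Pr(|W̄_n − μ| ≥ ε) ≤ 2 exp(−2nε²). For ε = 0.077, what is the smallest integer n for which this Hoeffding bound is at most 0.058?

Require 2·exp(−2nε²) ≤ 0.058, i.e. 2nε² ≥ ln(2/0.058) = 3.540459.
So n ≥ 3.540459 / (2·0.077²) = 298.571.
The smallest integer n is 299.

299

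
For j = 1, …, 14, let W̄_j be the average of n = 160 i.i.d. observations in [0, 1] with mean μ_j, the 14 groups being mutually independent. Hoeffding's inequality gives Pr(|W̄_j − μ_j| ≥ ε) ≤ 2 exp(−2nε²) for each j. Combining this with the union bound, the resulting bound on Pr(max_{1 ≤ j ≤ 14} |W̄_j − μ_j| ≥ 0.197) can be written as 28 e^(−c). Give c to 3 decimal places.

12.419

Union bound over the 14 events: Pr(max_{1 ≤ j ≤ 14} |W̄_j − μ_j| ≥ 0.197) ≤ 14·2·exp(−2nε²) = 28 exp(−2·160·0.197²).
So c = 2·160·0.197² = 12.4189.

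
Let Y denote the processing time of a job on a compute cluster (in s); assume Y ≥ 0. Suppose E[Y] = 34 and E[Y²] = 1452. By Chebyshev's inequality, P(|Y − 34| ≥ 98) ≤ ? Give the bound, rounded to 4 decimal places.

Var(Y) = E[Y²] − (E[Y])² = 1452 − 1156 = 296.
Chebyshev's inequality: P(|Y − μ| ≥ t) ≤ Var(Y)/t² = 296/9604 = 0.0308.

0.0308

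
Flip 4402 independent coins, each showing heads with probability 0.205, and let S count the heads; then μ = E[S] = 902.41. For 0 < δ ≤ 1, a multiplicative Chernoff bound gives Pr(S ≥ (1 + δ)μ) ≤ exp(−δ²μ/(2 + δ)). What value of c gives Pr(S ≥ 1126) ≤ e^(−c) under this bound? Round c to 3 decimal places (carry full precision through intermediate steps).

24.646

Write 1126 = (1 + δ)μ, so δ = 1126/902.41 − 1 = 0.2477699…
Then the exponent is δ²μ/(2 + δ) = (1126 − μ)² / (μ·(2 + δ)) = 24.646146.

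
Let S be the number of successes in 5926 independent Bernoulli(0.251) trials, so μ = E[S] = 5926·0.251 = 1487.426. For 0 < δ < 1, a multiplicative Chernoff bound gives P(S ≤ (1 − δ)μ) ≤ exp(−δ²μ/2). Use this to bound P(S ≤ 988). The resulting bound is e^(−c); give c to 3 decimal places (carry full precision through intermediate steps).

83.845

Write 988 = (1 − δ)μ, so δ = 1 − 988/1487.426 = 0.3357653…
Then the exponent is δ²μ/2 = (μ − 988)²/(2μ) = 83.844954.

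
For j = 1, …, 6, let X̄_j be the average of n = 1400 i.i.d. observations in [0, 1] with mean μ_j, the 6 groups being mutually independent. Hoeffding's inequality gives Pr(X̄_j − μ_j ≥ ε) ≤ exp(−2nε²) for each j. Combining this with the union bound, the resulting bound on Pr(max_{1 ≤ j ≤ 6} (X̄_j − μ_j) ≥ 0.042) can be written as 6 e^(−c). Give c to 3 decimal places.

4.939

Union bound over the 6 events: Pr(max_{1 ≤ j ≤ 6} (X̄_j − μ_j) ≥ 0.042) ≤ 6·exp(−2nε²) = 6 exp(−2·1400·0.042²).
So c = 2·1400·0.042² = 4.9392.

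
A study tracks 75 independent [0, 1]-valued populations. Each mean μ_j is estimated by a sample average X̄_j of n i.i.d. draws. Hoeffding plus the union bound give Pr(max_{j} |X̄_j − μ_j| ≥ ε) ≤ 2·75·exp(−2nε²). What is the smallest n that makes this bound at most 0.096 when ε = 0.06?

Need 2·75·exp(−2nε²) ≤ 0.096, i.e. exp(−2nε²) ≤ 0.096/150.
So 2nε² ≥ ln(150/0.096) = 7.354042.
Hence n ≥ 7.354042/(2·0.06²) = 1021.395.
The smallest integer n is 1022.

1022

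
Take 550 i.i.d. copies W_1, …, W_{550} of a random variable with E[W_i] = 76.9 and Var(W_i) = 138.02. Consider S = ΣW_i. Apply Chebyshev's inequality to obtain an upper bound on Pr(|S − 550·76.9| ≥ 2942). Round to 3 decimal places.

0.009

Var(S) = n·Var(W_i) = 550·138.02 = 75911.
Chebyshev: Pr(|S − 550·76.9| ≥ 2942) ≤ Var(S)/2942² = 75911/8655364 = 0.0088.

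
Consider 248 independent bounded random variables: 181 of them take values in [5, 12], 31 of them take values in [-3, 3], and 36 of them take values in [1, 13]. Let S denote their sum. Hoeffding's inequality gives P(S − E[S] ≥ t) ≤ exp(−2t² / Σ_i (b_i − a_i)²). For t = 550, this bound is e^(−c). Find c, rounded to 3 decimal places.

Σ(b_i − a_i)² = 181·7² + 31·6² + 36·12² = 15169.
c = 2t² / 15169 = 2·550² / 15169 = 39.8840.

39.884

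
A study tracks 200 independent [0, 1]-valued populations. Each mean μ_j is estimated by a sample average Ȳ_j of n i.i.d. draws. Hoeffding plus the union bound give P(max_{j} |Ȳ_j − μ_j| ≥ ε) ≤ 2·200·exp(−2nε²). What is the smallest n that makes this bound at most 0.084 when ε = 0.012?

Need 2·200·exp(−2nε²) ≤ 0.084, i.e. exp(−2nε²) ≤ 0.084/400.
So 2nε² ≥ ln(400/0.084) = 8.468403.
Hence n ≥ 8.468403/(2·0.012²) = 29404.177.
The smallest integer n is 29405.

29405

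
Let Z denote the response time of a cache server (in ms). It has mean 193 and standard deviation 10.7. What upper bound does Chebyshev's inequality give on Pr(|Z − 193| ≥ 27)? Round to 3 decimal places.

0.157

Chebyshev: Pr(|Z − μ| ≥ t) ≤ Var(Z)/t².
Var(Z) = σ² = 10.7² = 114.49.
Bound = 114.49 / 729 = 0.1571.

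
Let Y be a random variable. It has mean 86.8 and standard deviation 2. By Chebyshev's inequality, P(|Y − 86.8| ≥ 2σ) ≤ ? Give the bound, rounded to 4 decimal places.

Chebyshev: P(|Y − μ| ≥ t) ≤ Var(Y)/t².
Var(Y) = σ² = 2² = 4.
t = 2·2 = 4.
Bound = 4 / 16 = 0.2500.

0.2500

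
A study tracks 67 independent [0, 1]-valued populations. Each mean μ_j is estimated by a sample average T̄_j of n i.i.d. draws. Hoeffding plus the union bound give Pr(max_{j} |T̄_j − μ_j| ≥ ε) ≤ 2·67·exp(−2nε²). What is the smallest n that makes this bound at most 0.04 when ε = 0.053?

Need 2·67·exp(−2nε²) ≤ 0.04, i.e. exp(−2nε²) ≤ 0.04/134.
So 2nε² ≥ ln(134/0.04) = 8.116716.
Hence n ≥ 8.116716/(2·0.053²) = 1444.770.
The smallest integer n is 1445.

1445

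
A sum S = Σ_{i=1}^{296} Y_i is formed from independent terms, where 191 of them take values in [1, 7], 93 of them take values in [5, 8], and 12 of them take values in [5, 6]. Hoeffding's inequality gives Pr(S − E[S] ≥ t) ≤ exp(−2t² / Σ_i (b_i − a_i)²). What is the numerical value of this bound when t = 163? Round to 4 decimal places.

Σ(b_i − a_i)² = 191·6² + 93·3² + 12·1² = 7725.
Exponent = 2·163² / 7725 = 6.87871.
Bound = exp(−6.87871) = 0.00103.

0.0010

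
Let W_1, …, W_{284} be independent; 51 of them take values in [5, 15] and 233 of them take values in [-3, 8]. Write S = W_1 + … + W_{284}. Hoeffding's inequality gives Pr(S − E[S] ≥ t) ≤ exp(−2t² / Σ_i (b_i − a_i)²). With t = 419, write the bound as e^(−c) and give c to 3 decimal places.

Σ(b_i − a_i)² = 51·10² + 233·11² = 33293.
c = 2t² / 33293 = 2·419² / 33293 = 10.5464.

10.546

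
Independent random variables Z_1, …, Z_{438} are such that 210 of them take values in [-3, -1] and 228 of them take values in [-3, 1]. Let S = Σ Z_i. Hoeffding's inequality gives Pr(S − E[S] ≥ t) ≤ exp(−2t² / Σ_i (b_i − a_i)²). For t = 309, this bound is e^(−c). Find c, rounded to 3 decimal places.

42.549

Σ(b_i − a_i)² = 210·2² + 228·4² = 4488.
c = 2t² / 4488 = 2·309² / 4488 = 42.5495.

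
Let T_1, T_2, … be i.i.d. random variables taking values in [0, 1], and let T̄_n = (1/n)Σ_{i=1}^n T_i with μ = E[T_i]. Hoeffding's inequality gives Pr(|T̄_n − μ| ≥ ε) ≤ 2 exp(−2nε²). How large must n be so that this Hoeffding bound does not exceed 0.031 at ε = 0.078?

Require 2·exp(−2nε²) ≤ 0.031, i.e. 2nε² ≥ ln(2/0.031) = 4.166915.
So n ≥ 4.166915 / (2·0.078²) = 342.449.
The smallest integer n is 343.

343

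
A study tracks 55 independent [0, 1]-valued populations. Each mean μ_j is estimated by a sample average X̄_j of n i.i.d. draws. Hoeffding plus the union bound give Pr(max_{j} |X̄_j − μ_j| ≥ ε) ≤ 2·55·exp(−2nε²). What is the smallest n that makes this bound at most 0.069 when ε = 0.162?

141

Need 2·55·exp(−2nε²) ≤ 0.069, i.e. exp(−2nε²) ≤ 0.069/110.
So 2nε² ≥ ln(110/0.069) = 7.374129.
Hence n ≥ 7.374129/(2·0.162²) = 140.492.
The smallest integer n is 141.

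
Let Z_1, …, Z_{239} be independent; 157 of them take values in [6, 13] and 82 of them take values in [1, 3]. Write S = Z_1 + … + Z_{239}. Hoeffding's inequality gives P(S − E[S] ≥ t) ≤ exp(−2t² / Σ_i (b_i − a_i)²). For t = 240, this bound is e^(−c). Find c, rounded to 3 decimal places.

Σ(b_i − a_i)² = 157·7² + 82·2² = 8021.
c = 2t² / 8021 = 2·240² / 8021 = 14.3623.

14.362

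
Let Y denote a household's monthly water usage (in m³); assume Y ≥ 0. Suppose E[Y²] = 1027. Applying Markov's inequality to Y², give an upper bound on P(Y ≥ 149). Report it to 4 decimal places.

0.0463

Since Y ≥ 0, the event {Y ≥ 149} is the same as {Y² ≥ 22201}.
Markov's inequality applied to Y² gives P(Y² ≥ 22201) ≤ E[Y²]/22201 = 1027/22201 = 0.0463.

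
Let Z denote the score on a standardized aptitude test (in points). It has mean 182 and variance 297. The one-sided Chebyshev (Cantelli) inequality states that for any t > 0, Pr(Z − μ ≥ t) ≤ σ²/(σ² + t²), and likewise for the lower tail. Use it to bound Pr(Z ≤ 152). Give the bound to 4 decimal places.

Here σ² = 297 and t = 30, so σ² + t² = 1197.
Cantelli's bound: 297/1197 = 0.2481.

0.2481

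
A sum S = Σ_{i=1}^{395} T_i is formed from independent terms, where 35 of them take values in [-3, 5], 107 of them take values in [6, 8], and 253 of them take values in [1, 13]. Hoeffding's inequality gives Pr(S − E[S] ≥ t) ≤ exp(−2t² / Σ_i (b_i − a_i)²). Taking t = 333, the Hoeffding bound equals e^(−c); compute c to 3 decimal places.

5.672

Σ(b_i − a_i)² = 35·8² + 107·2² + 253·12² = 39100.
c = 2t² / 39100 = 2·333² / 39100 = 5.6721.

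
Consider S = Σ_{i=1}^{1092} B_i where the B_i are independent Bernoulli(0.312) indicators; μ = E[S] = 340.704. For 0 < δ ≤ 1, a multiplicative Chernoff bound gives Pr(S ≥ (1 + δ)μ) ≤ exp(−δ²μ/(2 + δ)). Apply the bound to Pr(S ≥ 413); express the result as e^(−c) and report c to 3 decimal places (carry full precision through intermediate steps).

Write 413 = (1 + δ)μ, so δ = 413/340.704 − 1 = 0.2121959…
Then the exponent is δ²μ/(2 + δ) = (413 − μ)² / (μ·(2 + δ)) = 6.934701.

6.935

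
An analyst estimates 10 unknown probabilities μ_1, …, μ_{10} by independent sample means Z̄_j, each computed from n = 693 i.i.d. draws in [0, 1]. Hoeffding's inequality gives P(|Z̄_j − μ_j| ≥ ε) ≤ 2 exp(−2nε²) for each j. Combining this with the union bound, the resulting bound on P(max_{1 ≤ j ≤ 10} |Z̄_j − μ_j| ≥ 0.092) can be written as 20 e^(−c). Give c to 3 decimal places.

11.731

Union bound over the 10 events: P(max_{1 ≤ j ≤ 10} |Z̄_j − μ_j| ≥ 0.092) ≤ 10·2·exp(−2nε²) = 20 exp(−2·693·0.092²).
So c = 2·693·0.092² = 11.7311.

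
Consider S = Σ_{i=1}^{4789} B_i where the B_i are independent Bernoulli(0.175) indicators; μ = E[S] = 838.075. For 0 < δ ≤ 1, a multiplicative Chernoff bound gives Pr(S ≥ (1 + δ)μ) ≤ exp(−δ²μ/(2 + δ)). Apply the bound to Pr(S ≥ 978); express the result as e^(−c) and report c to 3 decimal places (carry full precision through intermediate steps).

10.781

Write 978 = (1 + δ)μ, so δ = 978/838.075 − 1 = 0.16696…
Then the exponent is δ²μ/(2 + δ) = (978 − μ)² / (μ·(2 + δ)) = 10.780946.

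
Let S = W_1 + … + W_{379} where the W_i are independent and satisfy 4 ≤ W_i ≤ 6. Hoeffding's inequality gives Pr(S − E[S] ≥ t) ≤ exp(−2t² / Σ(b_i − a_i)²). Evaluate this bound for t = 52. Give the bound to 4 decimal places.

0.0282

Σ(b_i − a_i)² = 379·(2)² = 1516.
Exponent = 2·52²/1516 = 3.5673.
Bound = exp(−3.5673) = 0.02823.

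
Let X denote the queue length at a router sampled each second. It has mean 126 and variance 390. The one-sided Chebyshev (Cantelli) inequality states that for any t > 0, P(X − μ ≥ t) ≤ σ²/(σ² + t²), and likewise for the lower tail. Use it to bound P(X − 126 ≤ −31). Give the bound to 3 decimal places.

0.289

Here σ² = 390 and t = 31, so σ² + t² = 1351.
Cantelli's bound: 390/1351 = 0.2887.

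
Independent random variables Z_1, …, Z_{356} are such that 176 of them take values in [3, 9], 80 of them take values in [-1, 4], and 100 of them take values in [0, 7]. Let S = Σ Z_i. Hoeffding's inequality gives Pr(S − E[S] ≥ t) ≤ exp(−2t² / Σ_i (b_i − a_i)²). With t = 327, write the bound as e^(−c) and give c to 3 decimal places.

16.157

Σ(b_i − a_i)² = 176·6² + 80·5² + 100·7² = 13236.
c = 2t² / 13236 = 2·327² / 13236 = 16.1573.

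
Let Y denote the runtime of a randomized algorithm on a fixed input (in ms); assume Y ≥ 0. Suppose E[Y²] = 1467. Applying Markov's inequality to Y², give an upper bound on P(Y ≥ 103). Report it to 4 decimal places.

0.1383

Since Y ≥ 0, the event {Y ≥ 103} is the same as {Y² ≥ 10609}.
Markov's inequality applied to Y² gives P(Y² ≥ 10609) ≤ E[Y²]/10609 = 1467/10609 = 0.1383.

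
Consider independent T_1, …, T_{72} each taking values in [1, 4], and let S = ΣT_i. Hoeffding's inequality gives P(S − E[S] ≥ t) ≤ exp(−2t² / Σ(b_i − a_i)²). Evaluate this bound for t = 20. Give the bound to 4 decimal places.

0.2910

Σ(b_i − a_i)² = 72·(3)² = 648.
Exponent = 2·20²/648 = 1.2346.
Bound = exp(−1.2346) = 0.29096.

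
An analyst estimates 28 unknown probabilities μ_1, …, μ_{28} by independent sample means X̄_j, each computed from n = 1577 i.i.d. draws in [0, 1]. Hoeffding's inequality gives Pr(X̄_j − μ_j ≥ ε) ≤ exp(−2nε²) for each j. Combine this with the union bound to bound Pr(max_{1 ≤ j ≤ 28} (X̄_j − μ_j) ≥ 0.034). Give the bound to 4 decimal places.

Per-experiment Hoeffding bound: exp(−2·1577·0.034²) = exp(−3.64602) = 0.026095.
Union bound over 28 events: 28·0.026095 = 0.73065.

0.7307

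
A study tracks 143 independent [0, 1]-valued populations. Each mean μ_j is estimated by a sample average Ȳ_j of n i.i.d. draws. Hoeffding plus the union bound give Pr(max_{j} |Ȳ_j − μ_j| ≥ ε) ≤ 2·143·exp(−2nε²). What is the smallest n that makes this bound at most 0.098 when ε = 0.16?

156

Need 2·143·exp(−2nε²) ≤ 0.098, i.e. exp(−2nε²) ≤ 0.098/286.
So 2nε² ≥ ln(286/0.098) = 7.978780.
Hence n ≥ 7.978780/(2·0.16²) = 155.836.
The smallest integer n is 156.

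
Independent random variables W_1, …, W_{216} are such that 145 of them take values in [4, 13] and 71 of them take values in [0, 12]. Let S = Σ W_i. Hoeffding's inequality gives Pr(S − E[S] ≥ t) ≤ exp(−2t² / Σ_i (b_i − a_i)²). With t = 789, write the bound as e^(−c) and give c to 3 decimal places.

56.673

Σ(b_i − a_i)² = 145·9² + 71·12² = 21969.
c = 2t² / 21969 = 2·789² / 21969 = 56.6727.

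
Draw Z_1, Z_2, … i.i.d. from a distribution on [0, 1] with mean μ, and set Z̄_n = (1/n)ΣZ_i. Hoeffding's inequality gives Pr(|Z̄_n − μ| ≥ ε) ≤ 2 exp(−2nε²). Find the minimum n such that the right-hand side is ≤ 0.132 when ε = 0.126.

Require 2·exp(−2nε²) ≤ 0.132, i.e. 2nε² ≥ ln(2/0.132) = 2.718101.
So n ≥ 2.718101 / (2·0.126²) = 85.604.
The smallest integer n is 86.

86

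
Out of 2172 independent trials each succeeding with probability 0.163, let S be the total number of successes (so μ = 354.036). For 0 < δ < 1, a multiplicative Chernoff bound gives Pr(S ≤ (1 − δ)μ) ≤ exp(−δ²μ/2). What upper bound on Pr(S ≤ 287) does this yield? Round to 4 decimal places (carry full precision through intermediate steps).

0.0018

Write 287 = (1 − δ)μ, so δ = 1 − 287/354.036 = 0.189348…
Then the exponent is δ²μ/2 = (μ − 287)²/(2μ) = 6.346565.
Bound = exp(−6.346565) = 0.00175.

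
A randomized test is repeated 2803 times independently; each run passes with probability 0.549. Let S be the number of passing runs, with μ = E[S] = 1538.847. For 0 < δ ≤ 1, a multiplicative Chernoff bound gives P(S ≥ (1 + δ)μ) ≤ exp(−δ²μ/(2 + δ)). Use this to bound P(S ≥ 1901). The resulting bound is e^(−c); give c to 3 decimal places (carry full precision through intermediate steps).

38.128

Write 1901 = (1 + δ)μ, so δ = 1901/1538.847 − 1 = 0.2353405…
Then the exponent is δ²μ/(2 + δ) = (1901 − μ)² / (μ·(2 + δ)) = 38.128090.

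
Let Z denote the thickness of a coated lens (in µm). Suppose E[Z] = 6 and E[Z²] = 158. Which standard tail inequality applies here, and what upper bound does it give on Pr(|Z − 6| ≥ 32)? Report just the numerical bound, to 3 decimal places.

The first two moments determine the variance, so Chebyshev's inequality is the sharpest standard bound available.
Var(Z) = E[Z²] − (E[Z])² = 158 − 36 = 122.
Chebyshev's inequality: Pr(|Z − μ| ≥ t) ≤ Var(Z)/t² = 122/1024 = 0.1191.

0.119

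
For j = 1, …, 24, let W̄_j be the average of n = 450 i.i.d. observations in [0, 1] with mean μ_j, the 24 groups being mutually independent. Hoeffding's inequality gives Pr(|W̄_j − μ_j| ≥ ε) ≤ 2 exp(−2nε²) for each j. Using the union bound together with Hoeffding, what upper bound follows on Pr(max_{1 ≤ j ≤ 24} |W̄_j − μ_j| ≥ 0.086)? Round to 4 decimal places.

0.0617

Per-experiment Hoeffding bound: 2·exp(−2·450·0.086²) = 2·exp(−6.65640) = 0.0025715.
Union bound over 24 events: 24·0.0025715 = 0.06172.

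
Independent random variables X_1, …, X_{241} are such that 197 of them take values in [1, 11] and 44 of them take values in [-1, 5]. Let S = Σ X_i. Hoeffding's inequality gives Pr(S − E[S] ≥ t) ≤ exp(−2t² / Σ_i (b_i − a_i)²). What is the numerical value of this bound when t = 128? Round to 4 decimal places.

Σ(b_i − a_i)² = 197·10² + 44·6² = 21284.
Exponent = 2·128² / 21284 = 1.53956.
Bound = exp(−1.53956) = 0.21448.

0.2145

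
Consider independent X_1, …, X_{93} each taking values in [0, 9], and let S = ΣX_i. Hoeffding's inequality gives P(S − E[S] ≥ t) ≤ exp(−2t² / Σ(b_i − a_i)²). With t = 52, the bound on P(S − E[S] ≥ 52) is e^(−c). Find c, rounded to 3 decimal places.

0.718

Σ(b_i − a_i)² = 93·(9)² = 7533.
c = 2t²/7533 = 2·52²/7533 = 0.7179.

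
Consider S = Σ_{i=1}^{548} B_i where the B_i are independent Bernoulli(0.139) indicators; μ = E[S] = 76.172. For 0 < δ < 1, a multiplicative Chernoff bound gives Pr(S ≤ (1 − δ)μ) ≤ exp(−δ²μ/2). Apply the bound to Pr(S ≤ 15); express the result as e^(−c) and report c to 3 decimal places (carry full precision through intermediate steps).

Write 15 = (1 − δ)μ, so δ = 1 − 15/76.172 = 0.8030772…
Then the exponent is δ²μ/2 = (μ − 15)²/(2μ) = 24.562921.

24.563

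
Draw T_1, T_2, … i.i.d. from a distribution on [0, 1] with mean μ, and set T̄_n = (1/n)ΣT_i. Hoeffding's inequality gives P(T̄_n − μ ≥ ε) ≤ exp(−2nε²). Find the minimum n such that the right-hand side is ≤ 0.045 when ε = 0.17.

Require exp(−2nε²) ≤ 0.045, i.e. 2nε² ≥ ln(1/0.045) = 3.101093.
So n ≥ 3.101093 / (2·0.17²) = 53.652.
The smallest integer n is 54.

54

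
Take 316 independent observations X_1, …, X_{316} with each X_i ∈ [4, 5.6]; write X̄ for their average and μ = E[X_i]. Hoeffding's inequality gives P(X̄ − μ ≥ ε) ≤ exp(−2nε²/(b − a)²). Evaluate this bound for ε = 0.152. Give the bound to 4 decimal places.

0.0033

Exponent: 2nε²/(b − a)² = 2·316·0.152² / 1.6² = 5.70380.
Bound = exp(−5.70380) = 0.00333.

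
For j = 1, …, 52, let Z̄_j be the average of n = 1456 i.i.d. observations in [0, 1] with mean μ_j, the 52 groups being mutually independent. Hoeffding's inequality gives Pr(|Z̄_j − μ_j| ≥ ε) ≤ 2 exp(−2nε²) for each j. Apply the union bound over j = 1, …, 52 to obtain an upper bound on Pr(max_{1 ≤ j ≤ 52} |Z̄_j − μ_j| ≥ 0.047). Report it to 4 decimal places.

0.1673

Per-experiment Hoeffding bound: 2·exp(−2·1456·0.047²) = 2·exp(−6.43261) = 0.0032165.
Union bound over 52 events: 52·0.0032165 = 0.16726.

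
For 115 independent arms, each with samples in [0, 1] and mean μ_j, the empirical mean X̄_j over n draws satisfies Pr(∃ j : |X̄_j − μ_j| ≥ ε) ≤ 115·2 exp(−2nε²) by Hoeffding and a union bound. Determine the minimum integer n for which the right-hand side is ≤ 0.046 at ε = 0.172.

144

Need 2·115·exp(−2nε²) ≤ 0.046, i.e. exp(−2nε²) ≤ 0.046/230.
So 2nε² ≥ ln(230/0.046) = 8.517193.
Hence n ≥ 8.517193/(2·0.172²) = 143.949.
The smallest integer n is 144.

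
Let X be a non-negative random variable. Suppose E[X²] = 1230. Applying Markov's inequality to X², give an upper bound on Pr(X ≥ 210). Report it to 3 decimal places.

Since X ≥ 0, the event {X ≥ 210} is the same as {X² ≥ 44100}.
Markov's inequality applied to X² gives Pr(X² ≥ 44100) ≤ E[X²]/44100 = 1230/44100 = 0.0279.

0.028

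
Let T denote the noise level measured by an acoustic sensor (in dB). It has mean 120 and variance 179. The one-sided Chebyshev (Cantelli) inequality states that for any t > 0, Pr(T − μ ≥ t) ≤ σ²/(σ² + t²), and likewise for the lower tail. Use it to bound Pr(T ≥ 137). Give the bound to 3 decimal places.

0.382

Here σ² = 179 and t = 17, so σ² + t² = 468.
Cantelli's bound: 179/468 = 0.3825.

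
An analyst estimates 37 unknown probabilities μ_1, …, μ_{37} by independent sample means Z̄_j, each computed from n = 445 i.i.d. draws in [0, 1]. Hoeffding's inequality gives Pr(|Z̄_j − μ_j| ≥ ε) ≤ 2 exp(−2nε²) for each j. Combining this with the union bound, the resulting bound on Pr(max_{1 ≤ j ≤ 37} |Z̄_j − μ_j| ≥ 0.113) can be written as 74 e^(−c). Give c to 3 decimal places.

11.364

Union bound over the 37 events: Pr(max_{1 ≤ j ≤ 37} |Z̄_j − μ_j| ≥ 0.113) ≤ 37·2·exp(−2nε²) = 74 exp(−2·445·0.113²).
So c = 2·445·0.113² = 11.3644.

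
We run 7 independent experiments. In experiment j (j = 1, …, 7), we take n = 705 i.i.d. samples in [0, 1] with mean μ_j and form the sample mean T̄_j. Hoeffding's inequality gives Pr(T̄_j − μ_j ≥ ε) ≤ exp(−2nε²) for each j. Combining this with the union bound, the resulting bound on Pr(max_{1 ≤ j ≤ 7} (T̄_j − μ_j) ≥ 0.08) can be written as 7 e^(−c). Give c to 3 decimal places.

9.024

Union bound over the 7 events: Pr(max_{1 ≤ j ≤ 7} (T̄_j − μ_j) ≥ 0.08) ≤ 7·exp(−2nε²) = 7 exp(−2·705·0.08²).
So c = 2·705·0.08² = 9.0240.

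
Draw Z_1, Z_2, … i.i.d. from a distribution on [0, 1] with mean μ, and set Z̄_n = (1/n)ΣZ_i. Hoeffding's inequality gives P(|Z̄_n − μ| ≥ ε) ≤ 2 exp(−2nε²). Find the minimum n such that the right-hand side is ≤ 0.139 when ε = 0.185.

Require 2·exp(−2nε²) ≤ 0.139, i.e. 2nε² ≥ ln(2/0.139) = 2.666429.
So n ≥ 2.666429 / (2·0.185²) = 38.954.
The smallest integer n is 39.

39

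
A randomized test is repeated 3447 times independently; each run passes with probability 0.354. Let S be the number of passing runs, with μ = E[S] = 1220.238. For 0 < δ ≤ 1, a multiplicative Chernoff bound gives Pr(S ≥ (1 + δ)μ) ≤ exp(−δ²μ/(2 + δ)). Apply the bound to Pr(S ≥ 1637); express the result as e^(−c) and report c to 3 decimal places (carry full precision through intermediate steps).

Write 1637 = (1 + δ)μ, so δ = 1637/1220.238 − 1 = 0.3415416…
Then the exponent is δ²μ/(2 + δ) = (1637 − μ)² / (μ·(2 + δ)) = 60.789673.

60.790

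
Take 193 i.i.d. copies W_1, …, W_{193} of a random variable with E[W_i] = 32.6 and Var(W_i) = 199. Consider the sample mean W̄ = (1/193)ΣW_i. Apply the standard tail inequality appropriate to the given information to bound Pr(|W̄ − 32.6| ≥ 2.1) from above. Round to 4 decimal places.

With mean and variance of each term known, Chebyshev's inequality bounds the deviation of the sum (or sample mean).
Var(W̄) = Var(W_i)/n = 199/193 = 1.0311.
Chebyshev: Pr(|W̄ − 32.6| ≥ 2.1) ≤ Var(W̄)/(2.1)² = 199/(193·2.1²) = 0.2338.

0.2338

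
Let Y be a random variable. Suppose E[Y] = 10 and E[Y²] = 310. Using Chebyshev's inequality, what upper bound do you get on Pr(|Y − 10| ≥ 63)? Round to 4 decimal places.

0.0529

Var(Y) = E[Y²] − (E[Y])² = 310 − 100 = 210.
Chebyshev's inequality: Pr(|Y − μ| ≥ t) ≤ Var(Y)/t² = 210/3969 = 0.0529.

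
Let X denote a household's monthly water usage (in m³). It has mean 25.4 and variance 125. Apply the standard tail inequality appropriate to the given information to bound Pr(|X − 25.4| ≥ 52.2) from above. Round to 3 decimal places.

0.046

Mean and variance are known, so Chebyshev's inequality applies.
Chebyshev: Pr(|X − μ| ≥ t) ≤ Var(X)/t².
Bound = 125 / 2724.84 = 0.0459.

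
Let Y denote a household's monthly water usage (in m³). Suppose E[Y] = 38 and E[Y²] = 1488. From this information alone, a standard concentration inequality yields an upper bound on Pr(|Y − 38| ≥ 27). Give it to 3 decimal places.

0.060

The first two moments determine the variance, so Chebyshev's inequality is the sharpest standard bound available.
Var(Y) = E[Y²] − (E[Y])² = 1488 − 1444 = 44.
Chebyshev's inequality: Pr(|Y − μ| ≥ t) ≤ Var(Y)/t² = 44/729 = 0.0604.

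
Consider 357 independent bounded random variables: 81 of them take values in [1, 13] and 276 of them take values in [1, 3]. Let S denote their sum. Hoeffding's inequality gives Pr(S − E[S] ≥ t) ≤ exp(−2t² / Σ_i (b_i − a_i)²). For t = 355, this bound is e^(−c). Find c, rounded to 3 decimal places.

19.741

Σ(b_i − a_i)² = 81·12² + 276·2² = 12768.
c = 2t² / 12768 = 2·355² / 12768 = 19.7408.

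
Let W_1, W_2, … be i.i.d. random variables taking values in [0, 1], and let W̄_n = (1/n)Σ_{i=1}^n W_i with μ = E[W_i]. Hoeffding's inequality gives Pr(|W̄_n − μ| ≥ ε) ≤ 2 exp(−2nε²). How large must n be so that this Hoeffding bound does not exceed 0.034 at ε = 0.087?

Require 2·exp(−2nε²) ≤ 0.034, i.e. 2nε² ≥ ln(2/0.034) = 4.074542.
So n ≥ 4.074542 / (2·0.087²) = 269.160.
The smallest integer n is 270.

270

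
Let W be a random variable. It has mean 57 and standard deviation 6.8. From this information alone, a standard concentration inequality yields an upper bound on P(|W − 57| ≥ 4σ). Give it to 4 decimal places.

0.0625

Mean and variance are known, so Chebyshev's inequality applies.
Chebyshev: P(|W − μ| ≥ t) ≤ Var(W)/t².
Var(W) = σ² = 6.8² = 46.24.
t = 4·6.8 = 27.2.
Bound = 46.24 / 739.84 = 0.0625.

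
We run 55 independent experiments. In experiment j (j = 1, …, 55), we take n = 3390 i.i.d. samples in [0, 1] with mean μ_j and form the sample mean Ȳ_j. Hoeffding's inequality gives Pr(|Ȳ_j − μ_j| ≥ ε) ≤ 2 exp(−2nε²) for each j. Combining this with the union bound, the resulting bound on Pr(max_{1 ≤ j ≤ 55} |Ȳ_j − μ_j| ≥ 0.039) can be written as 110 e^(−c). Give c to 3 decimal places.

Union bound over the 55 events: Pr(max_{1 ≤ j ≤ 55} |Ȳ_j − μ_j| ≥ 0.039) ≤ 55·2·exp(−2nε²) = 110 exp(−2·3390·0.039²).
So c = 2·3390·0.039² = 10.3124.

10.312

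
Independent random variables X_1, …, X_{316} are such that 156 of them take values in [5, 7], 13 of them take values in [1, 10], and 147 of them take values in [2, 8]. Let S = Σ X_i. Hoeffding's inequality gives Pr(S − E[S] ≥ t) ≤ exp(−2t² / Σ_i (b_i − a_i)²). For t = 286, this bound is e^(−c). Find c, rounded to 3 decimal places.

Σ(b_i − a_i)² = 156·2² + 13·9² + 147·6² = 6969.
c = 2t² / 6969 = 2·286² / 6969 = 23.4742.

23.474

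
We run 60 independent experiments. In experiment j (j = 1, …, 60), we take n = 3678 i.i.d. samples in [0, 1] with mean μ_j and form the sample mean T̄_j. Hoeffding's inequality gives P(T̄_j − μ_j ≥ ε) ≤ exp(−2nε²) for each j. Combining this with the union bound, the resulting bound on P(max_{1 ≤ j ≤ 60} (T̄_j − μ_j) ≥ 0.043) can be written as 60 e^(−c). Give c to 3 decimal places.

13.601

Union bound over the 60 events: P(max_{1 ≤ j ≤ 60} (T̄_j − μ_j) ≥ 0.043) ≤ 60·exp(−2nε²) = 60 exp(−2·3678·0.043²).
So c = 2·3678·0.043² = 13.6012.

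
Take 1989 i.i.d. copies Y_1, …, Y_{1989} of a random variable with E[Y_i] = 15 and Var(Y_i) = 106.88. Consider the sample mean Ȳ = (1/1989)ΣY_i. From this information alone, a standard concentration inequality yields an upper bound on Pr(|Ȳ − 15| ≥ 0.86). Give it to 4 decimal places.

With mean and variance of each term known, Chebyshev's inequality bounds the deviation of the sum (or sample mean).
Var(Ȳ) = Var(Y_i)/n = 106.88/1989 = 0.053736.
Chebyshev: Pr(|Ȳ − 15| ≥ 0.86) ≤ Var(Ȳ)/(0.86)² = 106.88/(1989·0.86²) = 0.0727.

0.0727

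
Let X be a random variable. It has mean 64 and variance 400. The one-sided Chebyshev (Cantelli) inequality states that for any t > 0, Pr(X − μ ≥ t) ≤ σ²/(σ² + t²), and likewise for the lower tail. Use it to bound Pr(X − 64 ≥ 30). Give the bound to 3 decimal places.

0.308

Here σ² = 400 and t = 30, so σ² + t² = 1300.
Cantelli's bound: 400/1300 = 0.3077.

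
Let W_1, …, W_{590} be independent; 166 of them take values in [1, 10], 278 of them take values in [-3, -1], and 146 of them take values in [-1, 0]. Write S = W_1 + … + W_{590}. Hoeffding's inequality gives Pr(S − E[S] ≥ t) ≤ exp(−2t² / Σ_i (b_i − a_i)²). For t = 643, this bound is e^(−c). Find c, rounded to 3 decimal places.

Σ(b_i − a_i)² = 166·9² + 278·2² + 146·1² = 14704.
c = 2t² / 14704 = 2·643² / 14704 = 56.2363.

56.236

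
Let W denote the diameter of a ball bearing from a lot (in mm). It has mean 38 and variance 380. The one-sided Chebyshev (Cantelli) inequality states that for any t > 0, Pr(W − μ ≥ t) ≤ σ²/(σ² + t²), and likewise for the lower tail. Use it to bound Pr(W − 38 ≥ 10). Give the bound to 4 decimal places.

0.7917

Here σ² = 380 and t = 10, so σ² + t² = 480.
Cantelli's bound: 380/480 = 0.7917.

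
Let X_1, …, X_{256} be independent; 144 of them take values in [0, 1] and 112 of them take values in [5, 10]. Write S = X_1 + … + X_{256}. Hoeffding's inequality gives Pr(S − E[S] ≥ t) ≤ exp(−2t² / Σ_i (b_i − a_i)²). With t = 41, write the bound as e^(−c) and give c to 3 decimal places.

Σ(b_i − a_i)² = 144·1² + 112·5² = 2944.
c = 2t² / 2944 = 2·41² / 2944 = 1.1420.

1.142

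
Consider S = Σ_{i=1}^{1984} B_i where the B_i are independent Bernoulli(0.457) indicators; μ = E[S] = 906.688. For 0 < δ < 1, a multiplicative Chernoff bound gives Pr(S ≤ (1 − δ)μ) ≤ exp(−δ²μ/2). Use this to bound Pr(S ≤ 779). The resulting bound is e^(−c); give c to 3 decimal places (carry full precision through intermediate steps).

Write 779 = (1 − δ)μ, so δ = 1 − 779/906.688 = 0.140829…
Then the exponent is δ²μ/2 = (μ − 779)²/(2μ) = 8.991089.

8.991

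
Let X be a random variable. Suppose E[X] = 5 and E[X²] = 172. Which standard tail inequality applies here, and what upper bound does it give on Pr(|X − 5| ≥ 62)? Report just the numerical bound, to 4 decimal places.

0.0382

The first two moments determine the variance, so Chebyshev's inequality is the sharpest standard bound available.
Var(X) = E[X²] − (E[X])² = 172 − 25 = 147.
Chebyshev's inequality: Pr(|X − μ| ≥ t) ≤ Var(X)/t² = 147/3844 = 0.0382.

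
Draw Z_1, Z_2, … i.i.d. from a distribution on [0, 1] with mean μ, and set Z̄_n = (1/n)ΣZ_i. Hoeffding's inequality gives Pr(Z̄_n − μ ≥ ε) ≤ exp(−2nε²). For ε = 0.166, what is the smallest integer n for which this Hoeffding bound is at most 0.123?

39

Require exp(−2nε²) ≤ 0.123, i.e. 2nε² ≥ ln(1/0.123) = 2.095571.
So n ≥ 2.095571 / (2·0.166²) = 38.024.
The smallest integer n is 39.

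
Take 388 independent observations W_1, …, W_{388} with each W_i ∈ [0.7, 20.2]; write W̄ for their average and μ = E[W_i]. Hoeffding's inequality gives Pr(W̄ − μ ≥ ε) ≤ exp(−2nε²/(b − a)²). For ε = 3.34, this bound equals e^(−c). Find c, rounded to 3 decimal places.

c = 2nε²/(b − a)² = 2·388·3.34² / 19.5² = 22.7659.

22.766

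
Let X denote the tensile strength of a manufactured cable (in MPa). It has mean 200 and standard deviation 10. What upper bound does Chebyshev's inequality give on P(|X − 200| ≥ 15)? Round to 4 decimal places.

Chebyshev: P(|X − μ| ≥ t) ≤ Var(X)/t².
Var(X) = σ² = 10² = 100.
Bound = 100 / 225 = 0.4444.

0.4444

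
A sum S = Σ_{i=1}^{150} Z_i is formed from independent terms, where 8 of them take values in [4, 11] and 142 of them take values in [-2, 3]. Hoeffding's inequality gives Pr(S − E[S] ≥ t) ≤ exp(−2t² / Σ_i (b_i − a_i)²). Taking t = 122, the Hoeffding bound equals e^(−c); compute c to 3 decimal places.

7.551

Σ(b_i − a_i)² = 8·7² + 142·5² = 3942.
c = 2t² / 3942 = 2·122² / 3942 = 7.5515.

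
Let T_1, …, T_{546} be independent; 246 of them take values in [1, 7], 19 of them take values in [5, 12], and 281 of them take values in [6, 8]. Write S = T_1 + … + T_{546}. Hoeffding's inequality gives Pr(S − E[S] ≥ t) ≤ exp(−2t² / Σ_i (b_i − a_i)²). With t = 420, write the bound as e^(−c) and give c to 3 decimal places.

Σ(b_i − a_i)² = 246·6² + 19·7² + 281·2² = 10911.
c = 2t² / 10911 = 2·420² / 10911 = 32.3343.

32.334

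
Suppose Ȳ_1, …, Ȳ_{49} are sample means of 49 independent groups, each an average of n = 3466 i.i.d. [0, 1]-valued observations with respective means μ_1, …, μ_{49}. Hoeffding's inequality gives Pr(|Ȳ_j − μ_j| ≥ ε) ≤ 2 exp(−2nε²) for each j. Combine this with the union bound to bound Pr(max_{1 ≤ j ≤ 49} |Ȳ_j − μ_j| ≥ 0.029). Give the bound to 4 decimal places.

0.2880

Per-experiment Hoeffding bound: 2·exp(−2·3466·0.029²) = 2·exp(−5.82981) = 0.0058773.
Union bound over 49 events: 49·0.0058773 = 0.28799.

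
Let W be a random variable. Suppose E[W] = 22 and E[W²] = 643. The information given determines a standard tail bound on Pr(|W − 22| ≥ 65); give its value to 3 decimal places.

0.038

The first two moments determine the variance, so Chebyshev's inequality is the sharpest standard bound available.
Var(W) = E[W²] − (E[W])² = 643 − 484 = 159.
Chebyshev's inequality: Pr(|W − μ| ≥ t) ≤ Var(W)/t² = 159/4225 = 0.0376.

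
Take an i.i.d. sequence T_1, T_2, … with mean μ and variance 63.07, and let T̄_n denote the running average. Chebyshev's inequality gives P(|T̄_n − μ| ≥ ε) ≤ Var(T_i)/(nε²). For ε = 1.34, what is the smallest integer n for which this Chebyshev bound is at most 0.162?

Require 63.07/(n·1.34²) ≤ 0.162, i.e. n ≥ 63.07/(0.162·1.34²) = 216.819.
The smallest integer n is 217.

217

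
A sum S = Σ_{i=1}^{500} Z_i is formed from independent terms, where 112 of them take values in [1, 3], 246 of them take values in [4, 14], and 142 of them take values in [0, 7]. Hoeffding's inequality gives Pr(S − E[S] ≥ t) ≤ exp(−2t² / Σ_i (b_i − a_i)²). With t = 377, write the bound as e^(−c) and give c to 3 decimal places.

8.881

Σ(b_i − a_i)² = 112·2² + 246·10² + 142·7² = 32006.
c = 2t² / 32006 = 2·377² / 32006 = 8.8814.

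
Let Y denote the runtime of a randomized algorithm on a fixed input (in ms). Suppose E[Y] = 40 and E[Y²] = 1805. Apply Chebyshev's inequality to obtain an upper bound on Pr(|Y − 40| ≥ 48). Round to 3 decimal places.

0.089

Var(Y) = E[Y²] − (E[Y])² = 1805 − 1600 = 205.
Chebyshev's inequality: Pr(|Y − μ| ≥ t) ≤ Var(Y)/t² = 205/2304 = 0.0890.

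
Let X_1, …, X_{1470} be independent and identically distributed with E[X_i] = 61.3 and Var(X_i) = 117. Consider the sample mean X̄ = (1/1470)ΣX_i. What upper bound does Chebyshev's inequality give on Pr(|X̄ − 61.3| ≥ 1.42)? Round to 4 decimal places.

Var(X̄) = Var(X_i)/n = 117/1470 = 0.079592.
Chebyshev: Pr(|X̄ − 61.3| ≥ 1.42) ≤ Var(X̄)/(1.42)² = 117/(1470·1.42²) = 0.0395.

0.0395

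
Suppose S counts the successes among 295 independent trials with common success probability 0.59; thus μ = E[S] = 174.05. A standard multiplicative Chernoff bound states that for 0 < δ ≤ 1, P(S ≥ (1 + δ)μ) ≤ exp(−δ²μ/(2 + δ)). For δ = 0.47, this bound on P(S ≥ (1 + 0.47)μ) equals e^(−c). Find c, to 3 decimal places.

c = δ²μ/(2 + δ) = 0.47²·174.05/(2 + 0.47) = 15.5658.

15.566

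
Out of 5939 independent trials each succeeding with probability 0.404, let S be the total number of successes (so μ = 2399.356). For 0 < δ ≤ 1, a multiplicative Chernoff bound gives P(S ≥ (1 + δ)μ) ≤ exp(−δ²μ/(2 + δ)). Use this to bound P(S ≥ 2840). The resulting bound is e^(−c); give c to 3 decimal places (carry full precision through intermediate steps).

Write 2840 = (1 + δ)μ, so δ = 2840/2399.356 − 1 = 0.1836509…
Then the exponent is δ²μ/(2 + δ) = (2840 − μ)² / (μ·(2 + δ)) = 37.059351.

37.059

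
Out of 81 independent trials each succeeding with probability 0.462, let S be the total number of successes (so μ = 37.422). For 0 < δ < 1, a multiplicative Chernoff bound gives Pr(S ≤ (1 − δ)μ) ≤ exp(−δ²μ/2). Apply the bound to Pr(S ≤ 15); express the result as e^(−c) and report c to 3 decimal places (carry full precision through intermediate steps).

Write 15 = (1 − δ)μ, so δ = 1 − 15/37.422 = 0.5991663…
Then the exponent is δ²μ/2 = (μ − 15)²/(2μ) = 6.717253.

6.717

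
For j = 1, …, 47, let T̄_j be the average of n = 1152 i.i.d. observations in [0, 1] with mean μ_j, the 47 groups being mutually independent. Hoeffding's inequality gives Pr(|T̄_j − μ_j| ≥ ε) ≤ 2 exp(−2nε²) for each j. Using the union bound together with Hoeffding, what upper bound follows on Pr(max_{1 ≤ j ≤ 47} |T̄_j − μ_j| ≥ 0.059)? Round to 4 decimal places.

0.0309

Per-experiment Hoeffding bound: 2·exp(−2·1152·0.059²) = 2·exp(−8.02022) = 0.00065749.
Union bound over 47 events: 47·0.00065749 = 0.03090.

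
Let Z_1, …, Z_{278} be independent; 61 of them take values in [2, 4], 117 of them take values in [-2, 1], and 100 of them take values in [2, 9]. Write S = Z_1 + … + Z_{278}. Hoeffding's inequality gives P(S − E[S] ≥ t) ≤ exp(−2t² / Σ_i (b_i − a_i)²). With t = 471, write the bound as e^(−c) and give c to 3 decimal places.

71.596

Σ(b_i − a_i)² = 61·2² + 117·3² + 100·7² = 6197.
c = 2t² / 6197 = 2·471² / 6197 = 71.5963.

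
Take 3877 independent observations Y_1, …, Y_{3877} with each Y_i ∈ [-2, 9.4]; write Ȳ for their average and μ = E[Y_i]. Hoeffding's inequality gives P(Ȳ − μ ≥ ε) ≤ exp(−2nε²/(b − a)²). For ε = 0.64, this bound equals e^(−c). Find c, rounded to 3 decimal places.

24.439

c = 2nε²/(b − a)² = 2·3877·0.64² / 11.4² = 24.4386.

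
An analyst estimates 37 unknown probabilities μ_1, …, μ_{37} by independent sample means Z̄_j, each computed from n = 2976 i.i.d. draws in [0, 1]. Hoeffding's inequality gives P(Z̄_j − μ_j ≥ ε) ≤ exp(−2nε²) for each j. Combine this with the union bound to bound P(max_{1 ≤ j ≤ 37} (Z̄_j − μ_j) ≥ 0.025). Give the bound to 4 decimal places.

Per-experiment Hoeffding bound: exp(−2·2976·0.025²) = exp(−3.72000) = 0.024234.
Union bound over 37 events: 37·0.024234 = 0.89666.

0.8967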